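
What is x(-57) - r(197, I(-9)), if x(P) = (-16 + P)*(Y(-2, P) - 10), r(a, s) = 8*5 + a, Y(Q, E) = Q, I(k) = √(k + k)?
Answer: 639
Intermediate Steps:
I(k) = √2*√k (I(k) = √(2*k) = √2*√k)
r(a, s) = 40 + a
x(P) = 192 - 12*P (x(P) = (-16 + P)*(-2 - 10) = (-16 + P)*(-12) = 192 - 12*P)
x(-57) - r(197, I(-9)) = (192 - 12*(-57)) - (40 + 197) = (192 + 684) - 1*237 = 876 - 237 = 639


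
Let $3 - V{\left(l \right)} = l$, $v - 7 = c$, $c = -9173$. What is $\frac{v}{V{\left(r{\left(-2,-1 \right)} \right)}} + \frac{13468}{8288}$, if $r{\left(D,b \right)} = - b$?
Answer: $- \frac{36651}{8} \approx -4581.4$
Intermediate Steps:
$v = -9166$ ($v = 7 - 9173 = -9166$)
$V{\left(l \right)} = 3 - l$
$\frac{v}{V{\left(r{\left(-2,-1 \right)} \right)}} + \frac{13468}{8288} = - \frac{9166}{3 - \left(-1\right) \left(-1\right)} + \frac{13468}{8288} = - \frac{9166}{3 - 1} + 13468 \cdot \frac{1}{8288} = - \frac{9166}{3 - 1} + \frac{13}{8} = - \frac{9166}{2} + \frac{13}{8} = \left(-9166\right) \frac{1}{2} + \frac{13}{8} = -4583 + \frac{13}{8} = - \frac{36651}{8}$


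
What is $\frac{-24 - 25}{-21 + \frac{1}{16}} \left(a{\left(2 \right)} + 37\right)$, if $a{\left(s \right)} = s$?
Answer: $\frac{30576}{335} \approx 91.272$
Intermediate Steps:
$\frac{-24 - 25}{-21 + \frac{1}{16}} \left(a{\left(2 \right)} + 37\right) = \frac{-24 - 25}{-21 + \frac{1}{16}} \left(2 + 37\right) = - \frac{49}{-21 + \frac{1}{16}} \cdot 39 = - \frac{49}{- \frac{335}{16}} \cdot 39 = \left(-49\right) \left(- \frac{16}{335}\right) 39 = \frac{784}{335} \cdot 39 = \frac{30576}{335}$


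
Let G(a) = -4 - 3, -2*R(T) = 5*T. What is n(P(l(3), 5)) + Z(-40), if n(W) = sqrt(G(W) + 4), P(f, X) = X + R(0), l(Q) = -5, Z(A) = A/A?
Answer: 1 + I*sqrt(3) ≈ 1.0 + 1.732*I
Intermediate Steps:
R(T) = -5*T/2
Z(A) = 1
G(a) = -7
P(f, X) = X (P(f, X) = X - 5/2*0 = X + 0 = X)
n(W) = I*sqrt(3) (n(W) = sqrt(-7 + 4) = sqrt(-3) = I*sqrt(3))
n(P(l(3), 5)) + Z(-40) = I*sqrt(3) + 1 = 1 + I*sqrt(3)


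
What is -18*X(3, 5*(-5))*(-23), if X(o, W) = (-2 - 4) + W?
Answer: -12834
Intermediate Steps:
X(o, W) = -6 + W
-18*X(3, 5*(-5))*(-23) = -18*(-6 + 5*(-5))*(-23) = -18*(-6 - 25)*(-23) = -18*(-31)*(-23) = 558*(-23) = -12834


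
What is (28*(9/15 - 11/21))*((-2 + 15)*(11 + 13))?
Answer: 3328/5 ≈ 665.60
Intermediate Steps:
(28*(9/15 - 11/21))*((-2 + 15)*(11 + 13)) = (28*(9*(1/15) - 11*1/21))*(13*24) = (28*(⅗ - 11/21))*312 = (28*(8/105))*312 = (32/15)*312 = 3328/5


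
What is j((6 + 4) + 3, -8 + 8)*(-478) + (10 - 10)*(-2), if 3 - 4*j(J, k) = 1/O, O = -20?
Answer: -14579/40 ≈ -364.48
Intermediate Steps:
j(J, k) = 61/80 (j(J, k) = ¾ - ¼/(-20) = ¾ - ¼*(-1/20) = ¾ + 1/80 = 61/80)
j((6 + 4) + 3, -8 + 8)*(-478) + (10 - 10)*(-2) = (61/80)*(-478) + (10 - 10)*(-2) = -14579/40 + 0*(-2) = -14579/40 + 0 = -14579/40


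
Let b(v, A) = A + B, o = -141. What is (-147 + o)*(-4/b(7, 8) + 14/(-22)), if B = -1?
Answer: 26784/77 ≈ 347.84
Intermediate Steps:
b(v, A) = -1 + A (b(v, A) = A - 1 = -1 + A)
(-147 + o)*(-4/b(7, 8) + 14/(-22)) = (-147 - 141)*(-4/(-1 + 8) + 14/(-22)) = -288*(-4/7 + 14*(-1/22)) = -288*(-4*⅐ - 7/11) = -288*(-4/7 - 7/11) = -288*(-93/77) = 26784/77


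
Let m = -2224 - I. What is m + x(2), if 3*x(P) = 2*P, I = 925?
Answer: -9443/3 ≈ -3147.7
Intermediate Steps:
m = -3149 (m = -2224 - 1*925 = -2224 - 925 = -3149)
x(P) = 2*P/3 (x(P) = (2*P)/3 = 2*P/3)
m + x(2) = -3149 + (⅔)*2 = -3149 + 4/3 = -9443/3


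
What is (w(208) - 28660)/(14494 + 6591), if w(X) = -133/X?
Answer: -5961413/4385680 ≈ -1.3593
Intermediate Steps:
(w(208) - 28660)/(14494 + 6591) = (-133/208 - 28660)/(14494 + 6591) = (-133*1/208 - 28660)/21085 = (-133/208 - 28660)*(1/21085) = -5961413/208*1/21085 = -5961413/4385680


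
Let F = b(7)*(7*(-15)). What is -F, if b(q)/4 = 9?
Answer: 3780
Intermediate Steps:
b(q) = 36 (b(q) = 4*9 = 36)
F = -3780 (F = 36*(7*(-15)) = 36*(-105) = -3780)
-F = -1*(-3780) = 3780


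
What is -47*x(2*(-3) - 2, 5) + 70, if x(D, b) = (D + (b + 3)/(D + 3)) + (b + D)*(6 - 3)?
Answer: 4721/5 ≈ 944.20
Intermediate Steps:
x(D, b) = 3*b + 4*D + (3 + b)/(3 + D) (x(D, b) = (D + (3 + b)/(3 + D)) + (D + b)*3 = (D + (3 + b)/(3 + D)) + (3*D + 3*b) = 3*b + 4*D + (3 + b)/(3 + D))
-47*x(2*(-3) - 2, 5) + 70 = -47*(3 + 4*(2*(-3) - 2)² + 10*5 + 12*(2*(-3) - 2) + 3*(2*(-3) - 2)*5)/(3 + (2*(-3) - 2)) + 70 = -47*(3 + 4*(-6 - 2)² + 50 + 12*(-6 - 2) + 3*(-6 - 2)*5)/(3 + (-6 - 2)) + 70 = -47*(3 + 4*(-8)² + 50 + 12*(-8) + 3*(-8)*5)/(3 - 8) + 70 = -47*(3 + 4*64 + 50 - 96 - 120)/(-5) + 70 = -(-47)*(3 + 256 + 50 - 96 - 120)/5 + 70 = -(-47)*93/5 + 70 = -47*(-93/5) + 70 = 4371/5 + 70 = 4721/5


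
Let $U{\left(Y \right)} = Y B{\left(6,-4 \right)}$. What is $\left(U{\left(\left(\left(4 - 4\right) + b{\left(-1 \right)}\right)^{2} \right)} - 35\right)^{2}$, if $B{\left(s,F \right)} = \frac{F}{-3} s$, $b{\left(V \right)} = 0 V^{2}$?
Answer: $1225$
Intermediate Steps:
$b{\left(V \right)} = 0$
$B{\left(s,F \right)} = - \frac{F s}{3}$ ($B{\left(s,F \right)} = F \left(- \frac{1}{3}\right) s = - \frac{F}{3} s = - \frac{F s}{3}$)
$U{\left(Y \right)} = 8 Y$ ($U{\left(Y \right)} = Y \left(\left(- \frac{1}{3}\right) \left(-4\right) 6\right) = Y 8 = 8 Y$)
$\left(U{\left(\left(\left(4 - 4\right) + b{\left(-1 \right)}\right)^{2} \right)} - 35\right)^{2} = \left(8 \left(\left(4 - 4\right) + 0\right)^{2} - 35\right)^{2} = \left(8 \left(0 + 0\right)^{2} - 35\right)^{2} = \left(8 \cdot 0^{2} - 35\right)^{2} = \left(8 \cdot 0 - 35\right)^{2} = \left(0 - 35\right)^{2} = \left(-35\right)^{2} = 1225$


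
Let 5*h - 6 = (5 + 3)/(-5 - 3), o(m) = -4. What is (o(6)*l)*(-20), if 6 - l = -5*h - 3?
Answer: 1120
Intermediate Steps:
h = 1 (h = 6/5 + ((5 + 3)/(-5 - 3))/5 = 6/5 + (8/(-8))/5 = 6/5 + (8*(-⅛))/5 = 6/5 + (⅕)*(-1) = 6/5 - ⅕ = 1)
l = 14 (l = 6 - (-5*1 - 3) = 6 - (-5 - 3) = 6 - 1*(-8) = 6 + 8 = 14)
(o(6)*l)*(-20) = -4*14*(-20) = -56*(-20) = 1120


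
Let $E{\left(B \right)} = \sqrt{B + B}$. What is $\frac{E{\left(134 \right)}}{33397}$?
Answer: $\frac{2 \sqrt{67}}{33397} \approx 0.00049018$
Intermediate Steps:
$E{\left(B \right)} = \sqrt{2} \sqrt{B}$ ($E{\left(B \right)} = \sqrt{2 B} = \sqrt{2} \sqrt{B}$)
$\frac{E{\left(134 \right)}}{33397} = \frac{\sqrt{2} \sqrt{134}}{33397} = 2 \sqrt{67} \cdot \frac{1}{33397} = \frac{2 \sqrt{67}}{33397}$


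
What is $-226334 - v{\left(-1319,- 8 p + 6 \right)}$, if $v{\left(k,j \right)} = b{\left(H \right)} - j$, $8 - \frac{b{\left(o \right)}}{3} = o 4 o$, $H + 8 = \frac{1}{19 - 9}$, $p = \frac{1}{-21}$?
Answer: $- \frac{118441417}{525} \approx -2.256 \cdot 10^{5}$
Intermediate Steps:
$p = - \frac{1}{21} \approx -0.047619$
$H = - \frac{79}{10}$ ($H = -8 + \frac{1}{19 - 9} = -8 + \frac{1}{10} = - \frac{79}{10} \approx -7.9$)
$b{\left(o \right)} = 24 - 12 o^{2}$ ($b{\left(o \right)} = 24 - 3 o 4 o = 24 - 3 \cdot 4 o o = 24 - 3 \cdot 4 o^{2} = 24 - 12 o^{2}$)
$v{\left(k,j \right)} = - \frac{18123}{25} - j$ ($v{\left(k,j \right)} = \left(24 - 12 \left(- \frac{79}{10}\right)^{2}\right) - j = \left(24 - \frac{18723}{25}\right) - j = - \frac{18123}{25} - j$)
$-226334 - v{\left(-1319,- 8 p + 6 \right)} = -226334 - \left(- \frac{18123}{25} - \left(\left(-8\right) \left(- \frac{1}{21}\right) + 6\right)\right) = -226334 - \left(- \frac{18123}{25} - \left(\frac{8}{21} + 6\right)\right) = -226334 - \left(- \frac{18123}{25} - \frac{134}{21}\right) = -226334 - - \frac{383933}{525} = -226334 + \frac{383933}{525} = - \frac{118441417}{525}$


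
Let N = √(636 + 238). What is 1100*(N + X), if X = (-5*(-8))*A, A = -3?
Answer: -132000 + 1100*√874 ≈ -99480.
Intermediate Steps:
N = √874 ≈ 29.563
X = -120 (X = -5*(-8)*(-3) = 40*(-3) = -120)
1100*(N + X) = 1100*(√874 - 120) = 1100*(-120 + √874) = -132000 + 1100*√874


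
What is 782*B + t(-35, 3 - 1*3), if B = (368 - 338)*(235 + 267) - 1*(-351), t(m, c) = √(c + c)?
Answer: 12051402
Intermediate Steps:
t(m, c) = √2*√c (t(m, c) = √(2*c) = √2*√c)
B = 15411 (B = 30*502 + 351 = 15060 + 351 = 15411)
782*B + t(-35, 3 - 1*3) = 782*15411 + √2*√(3 - 1*3) = 12051402 + √2*√(3 - 3) = 12051402 + √2*√0 = 12051402 + √2*0 = 12051402 + 0 = 12051402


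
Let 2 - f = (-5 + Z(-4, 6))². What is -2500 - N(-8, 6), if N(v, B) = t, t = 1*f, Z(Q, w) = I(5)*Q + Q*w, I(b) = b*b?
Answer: 14139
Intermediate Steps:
I(b) = b²
Z(Q, w) = 25*Q + Q*w (Z(Q, w) = 5²*Q + Q*w = 25*Q + Q*w)
f = -16639 (f = 2 - (-5 - 4*(25 + 6))² = 2 - (-5 - 4*31)² = 2 - (-5 - 124)² = 2 - 1*(-129)² = 2 - 1*16641 = 2 - 16641 = -16639)
t = -16639 (t = 1*(-16639) = -16639)
N(v, B) = -16639
-2500 - N(-8, 6) = -2500 - 1*(-16639) = -2500 + 16639 = 14139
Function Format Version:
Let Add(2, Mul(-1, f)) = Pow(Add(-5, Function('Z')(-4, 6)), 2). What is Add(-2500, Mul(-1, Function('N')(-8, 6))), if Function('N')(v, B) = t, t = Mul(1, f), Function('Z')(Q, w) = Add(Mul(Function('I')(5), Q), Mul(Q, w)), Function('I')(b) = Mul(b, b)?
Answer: 14139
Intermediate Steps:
Function('I')(b) = Pow(b, 2)
Function('Z')(Q, w) = Add(Mul(25, Q), Mul(Q, w)) (Function('Z')(Q, w) = Add(Mul(Pow(5, 2), Q), Mul(Q, w)) = Add(Mul(25, Q), Mul(Q, w)))
f = -16639 (f = Add(2, Mul(-1, Pow(Add(-5, Mul(-4, Add(25, 6))), 2))) = Add(2, Mul(-1, Pow(Add(-5, Mul(-4, 31)), 2))) = Add(2, Mul(-1, Pow(Add(-5, -124), 2))) = Add(2, Mul(-1, Pow(-129, 2))) = Add(2, Mul(-1, 16641)) = Add(2, -16641) = -16639)
t = -16639 (t = Mul(1, -16639) = -16639)
Function('N')(v, B) = -16639
Add(-2500, Mul(-1, Function('N')(-8, 6))) = Add(-2500, Mul(-1, -16639)) = Add(-2500, 16639) = 14139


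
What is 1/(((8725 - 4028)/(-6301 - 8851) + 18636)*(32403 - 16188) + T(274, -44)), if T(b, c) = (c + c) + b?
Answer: 15152/4578599532897 ≈ 3.3093e-9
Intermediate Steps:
T(b, c) = b + 2*c (T(b, c) = 2*c + b = b + 2*c)
1/(((8725 - 4028)/(-6301 - 8851) + 18636)*(32403 - 16188) + T(274, -44)) = 1/(((8725 - 4028)/(-6301 - 8851) + 18636)*(32403 - 16188) + (274 + 2*(-44))) = 1/((4697/(-15152) + 18636)*16215 + (274 - 88)) = 1/((4697*(-1/15152) + 18636)*16215 + 186) = 1/((-4697/15152 + 18636)*16215 + 186) = 1/((282367975/15152)*16215 + 186) = 1/(4578596714625/15152 + 186) = 1/(4578599532897/15152) = 15152/4578599532897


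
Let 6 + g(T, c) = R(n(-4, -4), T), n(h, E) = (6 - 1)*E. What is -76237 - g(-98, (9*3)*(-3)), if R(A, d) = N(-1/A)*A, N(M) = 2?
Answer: -76191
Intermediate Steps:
n(h, E) = 5*E
R(A, d) = 2*A
g(T, c) = -46 (g(T, c) = -6 + 2*(5*(-4)) = -6 + 2*(-20) = -6 - 40 = -46)
-76237 - g(-98, (9*3)*(-3)) = -76237 - 1*(-46) = -76237 + 46 = -76191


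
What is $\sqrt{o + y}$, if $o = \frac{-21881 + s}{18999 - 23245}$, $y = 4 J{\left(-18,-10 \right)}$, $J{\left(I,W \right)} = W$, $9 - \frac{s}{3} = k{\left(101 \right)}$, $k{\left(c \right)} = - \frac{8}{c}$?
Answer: $\frac{i \sqrt{1602448478015}}{214423} \approx 5.9036 i$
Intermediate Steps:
$s = \frac{2751}{101}$ ($s = 27 - 3 \left(- \frac{8}{101}\right) = 27 - 3 \left(\left(-8\right) \frac{1}{101}\right) = 27 - - \frac{24}{101} = 27 + \frac{24}{101} = \frac{2751}{101} \approx 27.238$)
$y = -40$ ($y = 4 \left(-10\right) = -40$)
$o = \frac{1103615}{214423}$ ($o = \frac{-21881 + \frac{2751}{101}}{18999 - 23245} = - \frac{2207230}{101 \left(-4246\right)} = \left(- \frac{2207230}{101}\right) \left(- \frac{1}{4246}\right) = \frac{1103615}{214423} \approx 5.1469$)
$\sqrt{o + y} = \sqrt{\frac{1103615}{214423} - 40} = \sqrt{- \frac{7473305}{214423}} = \frac{i \sqrt{1602448478015}}{214423}$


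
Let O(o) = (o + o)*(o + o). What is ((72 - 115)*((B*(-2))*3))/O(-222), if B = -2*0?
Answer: 0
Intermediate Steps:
B = 0
O(o) = 4*o² (O(o) = (2*o)*(2*o) = 4*o²)
((72 - 115)*((B*(-2))*3))/O(-222) = ((72 - 115)*((0*(-2))*3))/((4*(-222)²)) = (-0*3)/((4*49284)) = -43*0/197136 = 0*(1/197136) = 0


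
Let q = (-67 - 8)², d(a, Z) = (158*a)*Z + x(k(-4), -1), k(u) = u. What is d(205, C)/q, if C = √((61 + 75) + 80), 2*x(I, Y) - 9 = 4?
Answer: 13/11250 + 12956*√6/375 ≈ 84.629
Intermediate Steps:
x(I, Y) = 13/2 (x(I, Y) = 9/2 + (½)*4 = 9/2 + 2 = 13/2)
C = 6*√6 (C = √(136 + 80) = √216 = 6*√6 ≈ 14.697)
d(a, Z) = 13/2 + 158*Z*a (d(a, Z) = (158*a)*Z + 13/2 = 158*Z*a + 13/2 = 13/2 + 158*Z*a)
q = 5625 (q = (-75)² = 5625)
d(205, C)/q = (13/2 + 158*(6*√6)*205)/5625 = (13/2 + 194340*√6)*(1/5625) = 13/11250 + 12956*√6/375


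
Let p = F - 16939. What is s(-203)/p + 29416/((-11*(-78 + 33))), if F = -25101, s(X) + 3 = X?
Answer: 123675061/2080980 ≈ 59.431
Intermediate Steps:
s(X) = -3 + X
p = -42040 (p = -25101 - 16939 = -42040)
s(-203)/p + 29416/((-11*(-78 + 33))) = (-3 - 203)/(-42040) + 29416/((-11*(-78 + 33))) = -206*(-1/42040) + 29416/((-11*(-45))) = 103/21020 + 29416/495 = 123675061/2080980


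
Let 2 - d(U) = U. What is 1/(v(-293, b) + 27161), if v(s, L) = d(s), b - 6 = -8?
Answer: 1/27456 ≈ 3.6422e-5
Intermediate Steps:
b = -2 (b = 6 - 8 = -2)
d(U) = 2 - U
v(s, L) = 2 - s
1/(v(-293, b) + 27161) = 1/((2 - 1*(-293)) + 27161) = 1/((2 + 293) + 27161) = 1/(295 + 27161) = 1/27456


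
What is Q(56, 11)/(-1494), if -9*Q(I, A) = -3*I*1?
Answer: -28/2241 ≈ -0.012494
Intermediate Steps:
Q(I, A) = I/3 (Q(I, A) = -(-3*I)/9 = -(-1)*I/3 = I/3)
Q(56, 11)/(-1494) = ((⅓)*56)/(-1494) = (56/3)*(-1/1494) = -28/2241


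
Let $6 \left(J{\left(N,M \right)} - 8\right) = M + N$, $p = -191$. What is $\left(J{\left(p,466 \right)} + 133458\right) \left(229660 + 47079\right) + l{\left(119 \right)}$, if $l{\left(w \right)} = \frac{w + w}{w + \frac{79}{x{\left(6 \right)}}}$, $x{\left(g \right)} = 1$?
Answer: $\frac{7315690386715}{198} \approx 3.6948 \cdot 10^{10}$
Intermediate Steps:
$l{\left(w \right)} = \frac{2 w}{79 + w}$ ($l{\left(w \right)} = \frac{w + w}{w + \frac{79}{1}} = \frac{2 w}{w + 79 \cdot 1} = \frac{2 w}{w + 79} = \frac{2 w}{79 + w}$)
$J{\left(N,M \right)} = 8 + \frac{M}{6} + \frac{N}{6}$ ($J{\left(N,M \right)} = 8 + \frac{M + N}{6} = 8 + \left(\frac{M}{6} + \frac{N}{6}\right) = 8 + \frac{M}{6} + \frac{N}{6}$)
$\left(J{\left(p,466 \right)} + 133458\right) \left(229660 + 47079\right) + l{\left(119 \right)} = \left(\left(8 + \frac{1}{6} \cdot 466 + \frac{1}{6} \left(-191\right)\right) + 133458\right) \left(229660 + 47079\right) + 2 \cdot 119 \frac{1}{79 + 119} = \left(\left(8 + \frac{233}{3} - \frac{191}{6}\right) + 133458\right) 276739 + 2 \cdot 119 \cdot \frac{1}{198} = \left(\frac{323}{6} + 133458\right) 276739 + 2 \cdot 119 \cdot \frac{1}{198} = \frac{801071}{6} \cdot 276739 + \frac{119}{99} = \frac{221687587469}{6} + \frac{119}{99} = \frac{7315690386715}{198}$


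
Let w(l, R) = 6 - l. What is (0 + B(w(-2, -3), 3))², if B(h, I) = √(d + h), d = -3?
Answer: 5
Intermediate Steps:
B(h, I) = √(-3 + h)
(0 + B(w(-2, -3), 3))² = (0 + √(-3 + (6 - 1*(-2))))² = (0 + √(-3 + (6 + 2)))² = (0 + √(-3 + 8))² = (0 + √5)² = (√5)² = 5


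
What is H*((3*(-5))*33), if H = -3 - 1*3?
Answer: 2970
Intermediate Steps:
H = -6 (H = -3 - 3 = -6)
H*((3*(-5))*33) = -6*3*(-5)*33 = -(-90)*33 = -6*(-495) = 2970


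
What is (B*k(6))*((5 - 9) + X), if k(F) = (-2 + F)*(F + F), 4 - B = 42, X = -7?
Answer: 20064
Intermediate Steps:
B = -38 (B = 4 - 1*42 = 4 - 42 = -38)
k(F) = 2*F*(-2 + F) (k(F) = (-2 + F)*(2*F) = 2*F*(-2 + F))
(B*k(6))*((5 - 9) + X) = (-76*6*(-2 + 6))*((5 - 9) - 7) = (-76*6*4)*(-4 - 7) = -38*48*(-11) = -1824*(-11) = 20064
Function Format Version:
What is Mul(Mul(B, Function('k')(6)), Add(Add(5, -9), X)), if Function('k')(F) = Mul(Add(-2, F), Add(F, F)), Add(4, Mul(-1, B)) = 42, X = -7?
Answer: 20064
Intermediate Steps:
B = -38 (B = Add(4, Mul(-1, 42)) = Add(4, -42) = -38)
Function('k')(F) = Mul(2, F, Add(-2, F)) (Function('k')(F) = Mul(Add(-2, F), Mul(2, F)) = Mul(2, F, Add(-2, F)))
Mul(Mul(B, Function('k')(6)), Add(Add(5, -9), X)) = Mul(Mul(-38, Mul(2, 6, Add(-2, 6))), Add(Add(5, -9), -7)) = Mul(Mul(-38, Mul(2, 6, 4)), Add(-4, -7)) = Mul(Mul(-38, 48), -11) = Mul(-1824, -11) = 20064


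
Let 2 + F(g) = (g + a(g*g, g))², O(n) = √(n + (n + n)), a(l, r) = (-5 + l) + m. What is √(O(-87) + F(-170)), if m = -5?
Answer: √(824838398 + 3*I*√29) ≈ 28720.0 + 0.e-4*I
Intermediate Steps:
a(l, r) = -10 + l (a(l, r) = (-5 + l) - 5 = -10 + l)
O(n) = √3*√n (O(n) = √(n + 2*n) = √(3*n) = √3*√n)
F(g) = -2 + (-10 + g + g²)² (F(g) = -2 + (g + (-10 + g*g))² = -2 + (g + (-10 + g²))² = -2 + (-10 + g + g²)²)
√(O(-87) + F(-170)) = √(√3*√(-87) + (-2 + (-10 - 170 + (-170)²)²)) = √(√3*(I*√87) + (-2 + (-10 - 170 + 28900)²)) = √(3*I*√29 + (-2 + 28720²)) = √(3*I*√29 + (-2 + 824838400)) = √(3*I*√29 + 824838398) = √(824838398 + 3*I*√29)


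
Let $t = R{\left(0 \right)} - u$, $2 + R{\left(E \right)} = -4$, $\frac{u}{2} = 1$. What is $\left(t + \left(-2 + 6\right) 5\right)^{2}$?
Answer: $144$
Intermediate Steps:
$u = 2$ ($u = 2 \cdot 1 = 2$)
$R{\left(E \right)} = -6$ ($R{\left(E \right)} = -2 - 4 = -6$)
$t = -8$ ($t = -6 - 2 = -8$)
$\left(t + \left(-2 + 6\right) 5\right)^{2} = \left(-8 + \left(-2 + 6\right) 5\right)^{2} = \left(-8 + 4 \cdot 5\right)^{2} = \left(-8 + 20\right)^{2} = 12^{2} = 144$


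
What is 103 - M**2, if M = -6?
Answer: 67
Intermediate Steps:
103 - M**2 = 103 - 1*(-6)**2 = 103 - 1*36 = 103 - 36 = 67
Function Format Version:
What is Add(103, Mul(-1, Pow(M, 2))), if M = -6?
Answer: 67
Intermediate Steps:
Add(103, Mul(-1, Pow(M, 2))) = Add(103, Mul(-1, Pow(-6, 2))) = Add(103, Mul(-1, 36)) = Add(103, -36) = 67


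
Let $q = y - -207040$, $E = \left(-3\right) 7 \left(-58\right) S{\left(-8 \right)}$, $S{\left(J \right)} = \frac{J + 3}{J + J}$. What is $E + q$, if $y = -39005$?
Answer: $\frac{1347325}{8} \approx 1.6842 \cdot 10^{5}$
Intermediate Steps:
$S{\left(J \right)} = \frac{3 + J}{2 J}$
$E = \frac{3045}{8}$ ($E = \left(-3\right) 7 \left(-58\right) \frac{3 - 8}{2 \left(-8\right)} = \left(-21\right) \left(-58\right) \frac{1}{2} \left(- \frac{1}{8}\right) \left(-5\right) = 1218 \cdot \frac{5}{16} = \frac{3045}{8} \approx 380.63$)
$q = 168035$ ($q = -39005 - -207040 = -39005 + 207040 = 168035$)
$E + q = \frac{3045}{8} + 168035 = \frac{1347325}{8}$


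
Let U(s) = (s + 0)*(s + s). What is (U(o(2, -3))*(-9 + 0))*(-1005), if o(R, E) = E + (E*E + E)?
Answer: 162810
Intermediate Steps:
o(R, E) = E**2 + 2*E (o(R, E) = E + (E**2 + E) = E + (E + E**2) = E**2 + 2*E)
U(s) = 2*s**2 (U(s) = s*(2*s) = 2*s**2)
(U(o(2, -3))*(-9 + 0))*(-1005) = ((2*(-3*(2 - 3))**2)*(-9 + 0))*(-1005) = ((2*(-3*(-1))**2)*(-9))*(-1005) = ((2*3**2)*(-9))*(-1005) = ((2*9)*(-9))*(-1005) = (18*(-9))*(-1005) = -162*(-1005) = 162810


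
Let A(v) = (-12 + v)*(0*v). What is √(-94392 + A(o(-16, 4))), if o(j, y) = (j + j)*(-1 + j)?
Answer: 6*I*√2622 ≈ 307.23*I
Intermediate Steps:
o(j, y) = 2*j*(-1 + j) (o(j, y) = (2*j)*(-1 + j) = 2*j*(-1 + j))
A(v) = 0 (A(v) = (-12 + v)*0 = 0)
√(-94392 + A(o(-16, 4))) = √(-94392 + 0) = √(-94392) = 6*I*√2622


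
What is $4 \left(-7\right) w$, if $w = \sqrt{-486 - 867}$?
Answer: $- 28 i \sqrt{1353} \approx - 1029.9 i$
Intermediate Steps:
$w = i \sqrt{1353}$ ($w = \sqrt{-1353} = i \sqrt{1353} \approx 36.783 i$)
$4 \left(-7\right) w = 4 \left(-7\right) i \sqrt{1353} = - 28 i \sqrt{1353}$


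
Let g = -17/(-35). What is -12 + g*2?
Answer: -386/35 ≈ -11.029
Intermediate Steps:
g = 17/35 (g = -17*(-1/35) = 17/35 ≈ 0.48571)
-12 + g*2 = -12 + (17/35)*2 = -12 + 34/35 = -386/35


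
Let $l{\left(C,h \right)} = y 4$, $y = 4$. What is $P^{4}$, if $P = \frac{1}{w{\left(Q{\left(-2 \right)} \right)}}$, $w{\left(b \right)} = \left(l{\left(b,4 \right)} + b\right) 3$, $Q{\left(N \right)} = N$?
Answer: $\frac{1}{3111696} \approx 3.2137 \cdot 10^{-7}$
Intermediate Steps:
$l{\left(C,h \right)} = 16$ ($l{\left(C,h \right)} = 4 \cdot 4 = 16$)
$w{\left(b \right)} = 48 + 3 b$ ($w{\left(b \right)} = \left(16 + b\right) 3 = 48 + 3 b$)
$P = \frac{1}{42}$ ($P = \frac{1}{48 + 3 \left(-2\right)} = \frac{1}{48 - 6} = \frac{1}{42} \approx 0.02381$)
$P^{4} = \left(\frac{1}{42}\right)^{4} = \frac{1}{3111696}$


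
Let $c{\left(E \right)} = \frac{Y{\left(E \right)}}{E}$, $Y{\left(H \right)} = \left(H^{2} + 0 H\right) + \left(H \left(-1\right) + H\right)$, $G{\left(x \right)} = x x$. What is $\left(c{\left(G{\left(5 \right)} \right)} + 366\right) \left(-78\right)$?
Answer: $-30498$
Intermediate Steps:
$G{\left(x \right)} = x^{2}$
$Y{\left(H \right)} = H^{2}$ ($Y{\left(H \right)} = \left(H^{2} + 0\right) + \left(- H + H\right) = H^{2} + 0 = H^{2}$)
$c{\left(E \right)} = E$ ($c{\left(E \right)} = \frac{E^{2}}{E} = E$)
$\left(c{\left(G{\left(5 \right)} \right)} + 366\right) \left(-78\right) = \left(5^{2} + 366\right) \left(-78\right) = \left(25 + 366\right) \left(-78\right) = 391 \left(-78\right) = -30498$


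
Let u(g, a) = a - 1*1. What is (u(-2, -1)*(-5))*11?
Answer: 110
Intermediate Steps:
u(g, a) = -1 + a (u(g, a) = a - 1 = -1 + a)
(u(-2, -1)*(-5))*11 = ((-1 - 1)*(-5))*11 = -2*(-5)*11 = 10*11 = 110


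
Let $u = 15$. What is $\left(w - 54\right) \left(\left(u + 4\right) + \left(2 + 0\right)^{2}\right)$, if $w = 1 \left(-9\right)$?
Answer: $-1449$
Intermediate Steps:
$w = -9$
$\left(w - 54\right) \left(\left(u + 4\right) + \left(2 + 0\right)^{2}\right) = \left(-9 - 54\right) \left(\left(15 + 4\right) + \left(2 + 0\right)^{2}\right) = \left(-9 - 54\right) \left(19 + 2^{2}\right) = - 63 \left(19 + 4\right) = \left(-63\right) 23 = -1449$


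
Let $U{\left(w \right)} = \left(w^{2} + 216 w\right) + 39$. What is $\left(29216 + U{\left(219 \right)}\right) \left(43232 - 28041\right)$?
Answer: $1891583320$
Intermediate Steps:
$U{\left(w \right)} = 39 + w^{2} + 216 w$
$\left(29216 + U{\left(219 \right)}\right) \left(43232 - 28041\right) = \left(29216 + \left(39 + 219^{2} + 216 \cdot 219\right)\right) \left(43232 - 28041\right) = \left(29216 + \left(39 + 47961 + 47304\right)\right) 15191 = \left(29216 + 95304\right) 15191 = 124520 \cdot 15191 = 1891583320$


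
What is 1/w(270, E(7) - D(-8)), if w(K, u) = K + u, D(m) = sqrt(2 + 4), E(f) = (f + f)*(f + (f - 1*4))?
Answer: 205/84047 + sqrt(6)/168094 ≈ 0.0024537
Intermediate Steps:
E(f) = 2*f*(-4 + 2*f) (E(f) = (2*f)*(f + (f - 4)) = (2*f)*(f + (-4 + f)) = (2*f)*(-4 + 2*f) = 2*f*(-4 + 2*f))
D(m) = sqrt(6)
1/w(270, E(7) - D(-8)) = 1/(270 + (4*7*(-2 + 7) - sqrt(6))) = 1/(270 + (4*7*5 - sqrt(6))) = 1/(270 + (140 - sqrt(6))) = 1/(410 - sqrt(6))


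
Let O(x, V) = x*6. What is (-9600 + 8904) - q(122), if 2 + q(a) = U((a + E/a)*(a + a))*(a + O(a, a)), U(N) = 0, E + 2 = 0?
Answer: -694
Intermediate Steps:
E = -2 (E = -2 + 0 = -2)
O(x, V) = 6*x
q(a) = -2 (q(a) = -2 + 0*(a + 6*a) = -2 + 0*(7*a) = -2 + 0 = -2)
(-9600 + 8904) - q(122) = (-9600 + 8904) - 1*(-2) = -696 + 2 = -694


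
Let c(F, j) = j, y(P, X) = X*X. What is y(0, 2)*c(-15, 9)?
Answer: 36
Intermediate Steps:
y(P, X) = X²
y(0, 2)*c(-15, 9) = 2²*9 = 4*9 = 36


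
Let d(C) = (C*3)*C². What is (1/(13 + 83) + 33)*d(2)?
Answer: 3169/4 ≈ 792.25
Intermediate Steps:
d(C) = 3*C³ (d(C) = (3*C)*C² = 3*C³)
(1/(13 + 83) + 33)*d(2) = (1/(13 + 83) + 33)*(3*2³) = (1/96 + 33)*(3*8) = (1/96 + 33)*24 = (3169/96)*24 = 3169/4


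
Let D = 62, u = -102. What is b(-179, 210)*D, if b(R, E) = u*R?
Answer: 1131996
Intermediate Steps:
b(R, E) = -102*R
b(-179, 210)*D = -102*(-179)*62 = 18258*62 = 1131996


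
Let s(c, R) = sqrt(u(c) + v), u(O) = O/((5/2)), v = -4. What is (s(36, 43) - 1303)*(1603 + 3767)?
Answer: -6997110 + 2148*sqrt(65) ≈ -6.9798e+6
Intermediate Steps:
u(O) = 2*O/5 (u(O) = O/((5*(1/2))) = O/(5/2) = O*(2/5) = 2*O/5)
s(c, R) = sqrt(-4 + 2*c/5) (s(c, R) = sqrt(2*c/5 - 4) = sqrt(-4 + 2*c/5))
(s(36, 43) - 1303)*(1603 + 3767) = (sqrt(-100 + 10*36)/5 - 1303)*(1603 + 3767) = (sqrt(-100 + 360)/5 - 1303)*5370 = (sqrt(260)/5 - 1303)*5370 = ((2*sqrt(65))/5 - 1303)*5370 = (2*sqrt(65)/5 - 1303)*5370 = (-1303 + 2*sqrt(65)/5)*5370 = -6997110 + 2148*sqrt(65)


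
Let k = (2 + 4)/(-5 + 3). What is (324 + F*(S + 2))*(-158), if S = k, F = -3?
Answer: -51666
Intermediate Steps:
k = -3 (k = 6/(-2) = 6*(-½) = -3)
S = -3
(324 + F*(S + 2))*(-158) = (324 - 3*(-3 + 2))*(-158) = (324 - 3*(-1))*(-158) = (324 + 3)*(-158) = 327*(-158) = -51666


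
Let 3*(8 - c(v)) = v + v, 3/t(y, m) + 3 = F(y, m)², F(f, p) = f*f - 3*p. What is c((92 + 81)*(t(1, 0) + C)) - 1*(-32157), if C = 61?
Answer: 75908/3 ≈ 25303.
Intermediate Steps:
F(f, p) = f² - 3*p
t(y, m) = 3/(-3 + (y² - 3*m)²)
c(v) = 8 - 2*v/3 (c(v) = 8 - (v + v)/3 = 8 - 2*v/3)
c((92 + 81)*(t(1, 0) + C)) - 1*(-32157) = (8 - 2*(92 + 81)*(3/(-3 + (-1*1² + 3*0)²) + 61)/3) - 1*(-32157) = (8 - 346*(3/(-3 + (-1*1 + 0)²) + 61)/3) + 32157 = (8 - 346*(3/(-3 + (-1 + 0)²) + 61)/3) + 32157 = (8 - 346*(3/(-3 + (-1)²) + 61)/3) + 32157 = (8 - 346*(3/(-3 + 1) + 61)/3) + 32157 = (8 - 346*(3/(-2) + 61)/3) + 32157 = (8 - 346*(3*(-½) + 61)/3) + 32157 = (8 - 346*(-3/2 + 61)/3) + 32157 = (8 - 346*119/(3*2)) + 32157 = (8 - ⅔*20587/2) + 32157 = (8 - 20587/3) + 32157 = -20563/3 + 32157 = 75908/3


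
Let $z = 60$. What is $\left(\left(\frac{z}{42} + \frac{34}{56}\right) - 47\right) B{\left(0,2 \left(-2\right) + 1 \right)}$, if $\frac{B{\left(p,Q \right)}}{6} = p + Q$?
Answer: $\frac{11331}{14} \approx 809.36$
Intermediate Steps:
$B{\left(p,Q \right)} = 6 Q + 6 p$ ($B{\left(p,Q \right)} = 6 \left(p + Q\right) = 6 \left(Q + p\right) = 6 Q + 6 p$)
$\left(\left(\frac{z}{42} + \frac{34}{56}\right) - 47\right) B{\left(0,2 \left(-2\right) + 1 \right)} = \left(\left(\frac{60}{42} + \frac{34}{56}\right) - 47\right) \left(6 \left(2 \left(-2\right) + 1\right) + 6 \cdot 0\right) = \left(\left(60 \cdot \frac{1}{42} + 34 \cdot \frac{1}{56}\right) - 47\right) \left(6 \left(-4 + 1\right) + 0\right) = \left(\left(\frac{10}{7} + \frac{17}{28}\right) - 47\right) \left(6 \left(-3\right) + 0\right) = \left(\frac{57}{28} - 47\right) \left(-18 + 0\right) = \left(- \frac{1259}{28}\right) \left(-18\right) = \frac{11331}{14}$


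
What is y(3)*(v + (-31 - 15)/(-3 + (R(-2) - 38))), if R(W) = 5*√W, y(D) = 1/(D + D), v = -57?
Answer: -96781/10386 + 115*I*√2/5193 ≈ -9.3184 + 0.031318*I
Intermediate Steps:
y(D) = 1/(2*D)
y(3)*(v + (-31 - 15)/(-3 + (R(-2) - 38))) = ((½)/3)*(-57 + (-31 - 15)/(-3 + (5*√(-2) - 38))) = ((½)*(⅓))*(-57 - 46/(-3 + (5*(I*√2) - 38))) = (-57 - 46/(-3 + (5*I*√2 - 38)))/6 = (-57 - 46/(-3 + (-38 + 5*I*√2)))/6 = (-57 - 46/(-41 + 5*I*√2))/6 = -19/2 - 23/(3*(-41 + 5*I*√2))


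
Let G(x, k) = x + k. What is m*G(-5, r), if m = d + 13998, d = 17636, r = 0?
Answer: -158170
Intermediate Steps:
G(x, k) = k + x
m = 31634 (m = 17636 + 13998 = 31634)
m*G(-5, r) = 31634*(0 - 5) = 31634*(-5) = -158170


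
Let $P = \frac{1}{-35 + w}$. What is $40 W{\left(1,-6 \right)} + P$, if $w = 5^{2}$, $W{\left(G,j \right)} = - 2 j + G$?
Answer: $\frac{5199}{10} \approx 519.9$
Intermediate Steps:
$W{\left(G,j \right)} = G - 2 j$
$w = 25$
$P = - \frac{1}{10}$ ($P = \frac{1}{-35 + 25} = \frac{1}{-10} = - \frac{1}{10} \approx -0.1$)
$40 W{\left(1,-6 \right)} + P = 40 \left(1 - -12\right) - \frac{1}{10} = 40 \left(1 + 12\right) - \frac{1}{10} = 40 \cdot 13 - \frac{1}{10} = 520 - \frac{1}{10} = \frac{5199}{10}$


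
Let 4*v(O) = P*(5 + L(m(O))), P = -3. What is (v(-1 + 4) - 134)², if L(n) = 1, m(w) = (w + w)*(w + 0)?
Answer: 76729/4 ≈ 19182.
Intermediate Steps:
m(w) = 2*w² (m(w) = (2*w)*w = 2*w²)
v(O) = -9/2 (v(O) = (-3*(5 + 1))/4 = (-3*6)/4 = (¼)*(-18) = -9/2)
(v(-1 + 4) - 134)² = (-9/2 - 134)² = (-277/2)² = 76729/4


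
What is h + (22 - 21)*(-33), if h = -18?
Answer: -51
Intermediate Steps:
h + (22 - 21)*(-33) = -18 + (22 - 21)*(-33) = -18 + 1*(-33) = -18 - 33 = -51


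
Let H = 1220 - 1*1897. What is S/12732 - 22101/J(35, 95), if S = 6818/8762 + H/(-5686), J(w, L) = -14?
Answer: 1168254417954711/740037153128 ≈ 1578.6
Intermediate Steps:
H = -677 (H = 1220 - 1897 = -677)
S = 22349511/24910366 (S = 6818/8762 - 677/(-5686) = 6818*(1/8762) - 677*(-1/5686) = 3409/4381 + 677/5686 = 22349511/24910366 ≈ 0.89720)
S/12732 - 22101/J(35, 95) = (22349511/24910366)/12732 - 22101/(-14) = (22349511/24910366)*(1/12732) - 22101*(-1/14) = 7449837/105719593304 + 22101/14 = 1168254417954711/740037153128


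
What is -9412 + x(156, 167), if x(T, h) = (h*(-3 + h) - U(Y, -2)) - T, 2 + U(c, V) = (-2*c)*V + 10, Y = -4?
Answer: 17828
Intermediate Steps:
U(c, V) = 8 - 2*V*c (U(c, V) = -2 + ((-2*c)*V + 10) = -2 + (-2*V*c + 10) = -2 + (10 - 2*V*c) = 8 - 2*V*c)
x(T, h) = 8 - T + h*(-3 + h) (x(T, h) = (h*(-3 + h) - (8 - 2*(-2)*(-4))) - T = (h*(-3 + h) - (8 - 16)) - T = (h*(-3 + h) - 1*(-8)) - T = (h*(-3 + h) + 8) - T = (8 + h*(-3 + h)) - T = 8 - T + h*(-3 + h))
-9412 + x(156, 167) = -9412 + (8 + 167² - 1*156 - 3*167) = -9412 + (8 + 27889 - 156 - 501) = -9412 + 27240 = 17828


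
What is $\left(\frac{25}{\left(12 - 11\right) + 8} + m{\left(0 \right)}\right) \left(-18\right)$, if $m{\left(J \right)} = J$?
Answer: $-50$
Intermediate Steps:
$\left(\frac{25}{\left(12 - 11\right) + 8} + m{\left(0 \right)}\right) \left(-18\right) = \left(\frac{25}{\left(12 - 11\right) + 8} + 0\right) \left(-18\right) = \left(\frac{25}{1 + 8} + 0\right) \left(-18\right) = \left(\frac{25}{9} + 0\right) \left(-18\right) = \frac{25}{9} \left(-18\right) = -50$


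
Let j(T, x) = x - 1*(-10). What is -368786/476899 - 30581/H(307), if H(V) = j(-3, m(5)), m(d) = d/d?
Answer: -14588104965/5245889 ≈ -2780.9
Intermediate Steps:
m(d) = 1
j(T, x) = 10 + x (j(T, x) = x + 10 = 10 + x)
H(V) = 11 (H(V) = 10 + 1 = 11)
-368786/476899 - 30581/H(307) = -368786/476899 - 30581/11 = -14588104965/5245889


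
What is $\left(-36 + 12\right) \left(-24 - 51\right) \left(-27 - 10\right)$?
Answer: $-66600$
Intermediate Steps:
$\left(-36 + 12\right) \left(-24 - 51\right) \left(-27 - 10\right) = \left(-24\right) \left(-75\right) \left(-27 - 10\right) = 1800 \left(-37\right) = -66600$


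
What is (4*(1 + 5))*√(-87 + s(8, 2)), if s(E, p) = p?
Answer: 24*I*√85 ≈ 221.27*I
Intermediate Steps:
(4*(1 + 5))*√(-87 + s(8, 2)) = (4*(1 + 5))*√(-87 + 2) = (4*6)*√(-85) = 24*(I*√85) = 24*I*√85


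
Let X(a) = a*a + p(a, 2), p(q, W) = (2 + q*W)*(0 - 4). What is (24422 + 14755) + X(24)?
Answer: 39553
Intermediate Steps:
p(q, W) = -8 - 4*W*q (p(q, W) = (2 + W*q)*(-4) = -8 - 4*W*q)
X(a) = -8 + a² - 8*a (X(a) = a*a + (-8 - 4*2*a) = a² + (-8 - 8*a) = -8 + a² - 8*a)
(24422 + 14755) + X(24) = (24422 + 14755) + (-8 + 24² - 8*24) = 39177 + (-8 + 576 - 192) = 39177 + 376 = 39553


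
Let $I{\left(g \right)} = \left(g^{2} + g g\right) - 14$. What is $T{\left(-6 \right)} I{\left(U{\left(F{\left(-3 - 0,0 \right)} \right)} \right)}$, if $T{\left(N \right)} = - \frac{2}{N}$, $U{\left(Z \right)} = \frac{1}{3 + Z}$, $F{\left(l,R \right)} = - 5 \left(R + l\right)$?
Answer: $- \frac{2267}{486} \approx -4.6646$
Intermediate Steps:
$F{\left(l,R \right)} = - 5 R - 5 l$
$I{\left(g \right)} = -14 + 2 g^{2}$ ($I{\left(g \right)} = \left(g^{2} + g^{2}\right) - 14 = 2 g^{2} - 14 = -14 + 2 g^{2}$)
$T{\left(-6 \right)} I{\left(U{\left(F{\left(-3 - 0,0 \right)} \right)} \right)} = - \frac{2}{-6} \left(-14 + 2 \left(\frac{1}{3 - 5 \left(-3 - 0\right)}\right)^{2}\right) = \left(-2\right) \left(- \frac{1}{6}\right) \left(-14 + 2 \left(\frac{1}{3 + \left(0 - 5 \left(-3 + 0\right)\right)}\right)^{2}\right) = \frac{-14 + 2 \left(\frac{1}{3 + \left(0 - -15\right)}\right)^{2}}{3} = \frac{-14 + 2 \left(\frac{1}{3 + \left(0 + 15\right)}\right)^{2}}{3} = \frac{-14 + 2 \left(\frac{1}{3 + 15}\right)^{2}}{3} = \frac{-14 + 2 \left(\frac{1}{18}\right)^{2}}{3} = \frac{-14 + \frac{2}{324}}{3} = \frac{-14 + 2 \cdot \frac{1}{324}}{3} = \frac{-14 + \frac{1}{162}}{3} = \frac{1}{3} \left(- \frac{2267}{162}\right) = - \frac{2267}{486}$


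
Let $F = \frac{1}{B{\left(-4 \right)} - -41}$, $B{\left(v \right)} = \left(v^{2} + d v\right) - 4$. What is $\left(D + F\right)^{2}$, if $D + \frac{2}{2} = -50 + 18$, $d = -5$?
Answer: $\frac{5798464}{5329} \approx 1088.1$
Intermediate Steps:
$B{\left(v \right)} = -4 + v^{2} - 5 v$ ($B{\left(v \right)} = \left(v^{2} - 5 v\right) - 4 = -4 + v^{2} - 5 v$)
$D = -33$ ($D = -1 + \left(-50 + 18\right) = -1 - 32 = -33$)
$F = \frac{1}{73}$ ($F = \frac{1}{\left(-4 + \left(-4\right)^{2} - -20\right) - -41} = \frac{1}{\left(-4 + 16 + 20\right) + 41} = \frac{1}{32 + 41} = \frac{1}{73} \approx 0.013699$)
$\left(D + F\right)^{2} = \left(-33 + \frac{1}{73}\right)^{2} = \left(- \frac{2408}{73}\right)^{2} = \frac{5798464}{5329}$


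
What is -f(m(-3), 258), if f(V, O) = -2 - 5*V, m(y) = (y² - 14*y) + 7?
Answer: 292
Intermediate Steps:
m(y) = 7 + y² - 14*y
-f(m(-3), 258) = -(-2 - 5*(7 + (-3)² - 14*(-3))) = -(-2 - 5*(7 + 9 + 42)) = -(-2 - 5*58) = -(-2 - 290) = -1*(-292) = 292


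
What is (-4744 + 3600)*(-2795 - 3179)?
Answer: 6834256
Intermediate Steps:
(-4744 + 3600)*(-2795 - 3179) = -1144*(-5974) = 6834256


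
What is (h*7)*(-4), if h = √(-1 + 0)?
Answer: -28*I ≈ -28.0*I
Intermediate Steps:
h = I (h = √(-1) = I ≈ 1.0*I)
(h*7)*(-4) = (I*7)*(-4) = (7*I)*(-4) = -28*I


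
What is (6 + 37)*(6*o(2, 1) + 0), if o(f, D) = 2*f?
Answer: 1032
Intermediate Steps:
(6 + 37)*(6*o(2, 1) + 0) = (6 + 37)*(6*(2*2) + 0) = 43*(6*4 + 0) = 43*(24 + 0) = 43*24 = 1032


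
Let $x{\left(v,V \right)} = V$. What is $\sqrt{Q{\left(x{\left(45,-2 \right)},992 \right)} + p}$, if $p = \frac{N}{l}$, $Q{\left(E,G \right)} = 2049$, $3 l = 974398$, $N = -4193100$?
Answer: $\frac{\sqrt{483292200426099}}{487199} \approx 45.123$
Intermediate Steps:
$l = \frac{974398}{3}$ ($l = \frac{1}{3} \cdot 974398 = \frac{974398}{3} \approx 3.248 \cdot 10^{5}$)
$p = - \frac{6289650}{487199}$ ($p = - \frac{4193100}{\frac{974398}{3}} = \left(-4193100\right) \frac{3}{974398} = - \frac{6289650}{487199} \approx -12.91$)
$\sqrt{Q{\left(x{\left(45,-2 \right)},992 \right)} + p} = \sqrt{2049 - \frac{6289650}{487199}} = \sqrt{\frac{991981101}{487199}} = \frac{\sqrt{483292200426099}}{487199}$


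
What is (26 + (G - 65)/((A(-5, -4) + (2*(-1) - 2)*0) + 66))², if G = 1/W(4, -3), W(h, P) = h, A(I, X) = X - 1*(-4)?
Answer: 43626025/69696 ≈ 625.95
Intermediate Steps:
A(I, X) = 4 + X (A(I, X) = X + 4 = 4 + X)
G = ¼ (G = 1/4 = ¼ ≈ 0.25000)
(26 + (G - 65)/((A(-5, -4) + (2*(-1) - 2)*0) + 66))² = (26 + (¼ - 65)/(((4 - 4) + (2*(-1) - 2)*0) + 66))² = (26 - 259/(4*((0 + (-2 - 2)*0) + 66)))² = (26 - 259/(4*((0 - 4*0) + 66)))² = (26 - 259/(4*((0 + 0) + 66)))² = (26 - 259/(4*(0 + 66)))² = (26 - 259/4/66)² = (26 - 259/4*1/66)² = (26 - 259/264)² = (6605/264)² = 43626025/69696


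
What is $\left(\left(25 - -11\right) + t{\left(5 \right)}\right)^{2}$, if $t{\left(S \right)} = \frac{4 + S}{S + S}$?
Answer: $\frac{136161}{100} \approx 1361.6$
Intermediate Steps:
$t{\left(S \right)} = \frac{4 + S}{2 S}$
$\left(\left(25 - -11\right) + t{\left(5 \right)}\right)^{2} = \left(\left(25 - -11\right) + \frac{4 + 5}{2 \cdot 5}\right)^{2} = \left(\left(25 + 11\right) + \frac{1}{2} \cdot \frac{1}{5} \cdot 9\right)^{2} = \left(36 + \frac{9}{10}\right)^{2} = \left(\frac{369}{10}\right)^{2} = \frac{136161}{100}$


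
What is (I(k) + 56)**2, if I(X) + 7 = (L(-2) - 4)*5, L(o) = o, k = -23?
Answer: 361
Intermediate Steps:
I(X) = -37 (I(X) = -7 + (-2 - 4)*5 = -7 - 6*5 = -7 - 30 = -37)
(I(k) + 56)**2 = (-37 + 56)**2 = 19**2 = 361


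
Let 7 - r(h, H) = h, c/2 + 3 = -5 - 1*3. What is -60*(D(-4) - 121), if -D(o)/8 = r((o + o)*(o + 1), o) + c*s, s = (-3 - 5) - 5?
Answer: 136380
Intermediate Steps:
c = -22 (c = -6 + 2*(-5 - 1*3) = -6 + 2*(-5 - 3) = -6 + 2*(-8) = -6 - 16 = -22)
s = -13 (s = -8 - 5 = -13)
r(h, H) = 7 - h
D(o) = -2344 + 16*o*(1 + o) (D(o) = -8*((7 - (o + o)*(o + 1)) - 22*(-13)) = -8*((7 - 2*o*(1 + o)) + 286) = -8*(293 - 2*o*(1 + o)) = -2344 + 16*o*(1 + o))
-60*(D(-4) - 121) = -60*((-2344 + 16*(-4)*(1 - 4)) - 121) = -60*((-2344 + 16*(-4)*(-3)) - 121) = -60*((-2344 + 192) - 121) = -60*(-2152 - 121) = -60*(-2273) = 136380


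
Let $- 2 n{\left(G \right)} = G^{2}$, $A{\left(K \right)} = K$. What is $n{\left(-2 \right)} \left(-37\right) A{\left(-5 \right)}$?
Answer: $-370$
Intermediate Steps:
$n{\left(G \right)} = - \frac{G^{2}}{2}$
$n{\left(-2 \right)} \left(-37\right) A{\left(-5 \right)} = - \frac{\left(-2\right)^{2}}{2} \left(-37\right) \left(-5\right) = \left(- \frac{1}{2}\right) 4 \left(-37\right) \left(-5\right) = \left(-2\right) \left(-37\right) \left(-5\right) = 74 \left(-5\right) = -370$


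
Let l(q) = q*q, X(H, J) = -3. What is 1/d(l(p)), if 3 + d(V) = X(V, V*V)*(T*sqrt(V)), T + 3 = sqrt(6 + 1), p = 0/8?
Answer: -1/3 ≈ -0.33333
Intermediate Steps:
p = 0 (p = 0*(1/8) = 0)
l(q) = q**2
T = -3 + sqrt(7) (T = -3 + sqrt(6 + 1) = -3 + sqrt(7) ≈ -0.35425)
d(V) = -3 - 3*sqrt(V)*(-3 + sqrt(7)) (d(V) = -3 - 3*(-3 + sqrt(7))*sqrt(V) = -3 - 3*sqrt(V)*(-3 + sqrt(7)))
1/d(l(p)) = 1/(-3 + 3*sqrt(0**2)*(3 - sqrt(7))) = 1/(-3 + 3*sqrt(0)*(3 - sqrt(7))) = 1/(-3 + 3*0*(3 - sqrt(7))) = 1/(-3 + 0) = 1/(-3) = -1/3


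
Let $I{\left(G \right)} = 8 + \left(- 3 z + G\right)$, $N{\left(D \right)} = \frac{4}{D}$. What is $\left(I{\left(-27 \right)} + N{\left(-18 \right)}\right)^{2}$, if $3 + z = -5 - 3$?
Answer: $\frac{15376}{81} \approx 189.83$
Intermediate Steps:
$z = -11$ ($z = -3 - 8 = -11$)
$I{\left(G \right)} = 41 + G$ ($I{\left(G \right)} = 8 + \left(\left(-3\right) \left(-11\right) + G\right) = 8 + \left(33 + G\right) = 41 + G$)
$\left(I{\left(-27 \right)} + N{\left(-18 \right)}\right)^{2} = \left(\left(41 - 27\right) + \frac{4}{-18}\right)^{2} = \left(14 + 4 \left(- \frac{1}{18}\right)\right)^{2} = \left(14 - \frac{2}{9}\right)^{2} = \left(\frac{124}{9}\right)^{2} = \frac{15376}{81}$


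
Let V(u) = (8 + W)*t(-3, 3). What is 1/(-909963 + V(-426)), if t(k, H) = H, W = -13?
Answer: -1/909978 ≈ -1.0989e-6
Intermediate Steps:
V(u) = -15 (V(u) = (8 - 13)*3 = -5*3 = -15)
1/(-909963 + V(-426)) = 1/(-909963 - 15) = 1/(-909978) = -1/909978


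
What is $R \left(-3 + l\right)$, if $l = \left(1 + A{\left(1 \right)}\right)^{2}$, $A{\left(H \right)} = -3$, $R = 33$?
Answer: $33$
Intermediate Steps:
$l = 4$ ($l = \left(1 - 3\right)^{2} = \left(-2\right)^{2} = 4$)
$R \left(-3 + l\right) = 33 \left(-3 + 4\right) = 33 \cdot 1 = 33$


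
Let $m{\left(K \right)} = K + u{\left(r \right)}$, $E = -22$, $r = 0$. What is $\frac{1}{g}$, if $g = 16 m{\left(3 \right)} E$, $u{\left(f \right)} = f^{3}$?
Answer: $- \frac{1}{1056} \approx -0.00094697$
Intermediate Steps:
$m{\left(K \right)} = K$ ($m{\left(K \right)} = K + 0^{3} = K + 0 = K$)
$g = -1056$ ($g = 16 \cdot 3 \left(-22\right) = 48 \left(-22\right) = -1056$)
$\frac{1}{g} = \frac{1}{-1056} = - \frac{1}{1056}$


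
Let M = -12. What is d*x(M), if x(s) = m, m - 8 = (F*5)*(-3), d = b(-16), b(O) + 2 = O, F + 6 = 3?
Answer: -954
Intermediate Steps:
F = -3 (F = -6 + 3 = -3)
b(O) = -2 + O
d = -18 (d = -2 - 16 = -18)
m = 53 (m = 8 - 3*5*(-3) = 8 - 15*(-3) = 8 + 45 = 53)
x(s) = 53
d*x(M) = -18*53 = -954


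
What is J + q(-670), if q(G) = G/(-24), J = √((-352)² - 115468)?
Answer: 335/12 + 2*√2109 ≈ 119.76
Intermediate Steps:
J = 2*√2109 (J = √(123904 - 115468) = √8436 = 2*√2109 ≈ 91.848)
q(G) = -G/24
J + q(-670) = 2*√2109 - 1/24*(-670) = 2*√2109 + 335/12 = 335/12 + 2*√2109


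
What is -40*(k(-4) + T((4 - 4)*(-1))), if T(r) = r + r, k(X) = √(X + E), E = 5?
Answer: -40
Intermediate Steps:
k(X) = √(5 + X) (k(X) = √(X + 5) = √(5 + X))
T(r) = 2*r
-40*(k(-4) + T((4 - 4)*(-1))) = -40*(√(5 - 4) + 2*((4 - 4)*(-1))) = -40*(√1 + 2*(0*(-1))) = -40*(1 + 2*0) = -40*(1 + 0) = -40*1 = -40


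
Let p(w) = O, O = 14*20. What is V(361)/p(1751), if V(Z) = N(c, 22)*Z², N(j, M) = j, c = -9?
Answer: -1172889/280 ≈ -4188.9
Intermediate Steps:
O = 280
p(w) = 280
V(Z) = -9*Z²
V(361)/p(1751) = -9*361²/280 = -9*130321*(1/280) = -1172889*1/280 = -1172889/280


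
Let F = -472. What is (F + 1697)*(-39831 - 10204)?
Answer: -61292875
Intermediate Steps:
(F + 1697)*(-39831 - 10204) = (-472 + 1697)*(-39831 - 10204) = 1225*(-50035) = -61292875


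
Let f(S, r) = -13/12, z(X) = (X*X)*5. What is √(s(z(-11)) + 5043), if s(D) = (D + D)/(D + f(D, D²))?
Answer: 3*√29439843203/7247 ≈ 71.028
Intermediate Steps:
z(X) = 5*X² (z(X) = X²*5 = 5*X²)
f(S, r) = -13/12 (f(S, r) = -13*1/12 = -13/12)
s(D) = 2*D/(-13/12 + D) (s(D) = (D + D)/(D - 13/12) = (2*D)/(-13/12 + D) = 2*D/(-13/12 + D))
√(s(z(-11)) + 5043) = √(24*(5*(-11)²)/(-13 + 12*(5*(-11)²)) + 5043) = √(24*(5*121)/(-13 + 12*(5*121)) + 5043) = √(24*605/(-13 + 12*605) + 5043) = √(24*605/(-13 + 7260) + 5043) = √(24*605/7247 + 5043) = √(24*605*(1/7247) + 5043) = √(14520/7247 + 5043) = √(36561141/7247) = 3*√29439843203/7247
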